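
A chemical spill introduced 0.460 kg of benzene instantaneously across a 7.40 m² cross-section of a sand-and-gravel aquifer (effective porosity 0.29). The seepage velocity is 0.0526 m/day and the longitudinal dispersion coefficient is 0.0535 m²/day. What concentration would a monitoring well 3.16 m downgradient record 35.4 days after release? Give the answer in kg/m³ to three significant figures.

For an instantaneous plane source, C(x,t) = M/(n_e·A·√(4πDt)) · exp(−(x−vt)²/(4Dt)), with n_e·A the pore (flow) area.
Plume center vt = 0.0526 × 35.4 = 1.86204 m, so the well at 3.16 m is 1.29796 m downgradient of the peak.
√(4πDt) = 4.878 m, giving peak height M/(n_e·A·√(4πDt)) = 0.460/(0.29 × 7.40 × 4.878) = 0.04394 kg/m³.
(x−vt)²/(4Dt) = (1.29796)²/(4 × 0.0535 × 35.4) = 0.2224; exp(−0.2224) = 0.8006.
C = 0.04394 × 0.8006 = 0.0352 kg/m³.

0.0352 kg/m³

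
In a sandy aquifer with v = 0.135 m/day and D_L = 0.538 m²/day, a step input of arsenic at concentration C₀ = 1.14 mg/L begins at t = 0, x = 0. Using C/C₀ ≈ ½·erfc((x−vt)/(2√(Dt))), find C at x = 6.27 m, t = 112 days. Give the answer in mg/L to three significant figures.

0.901 mg/L

For a continuous step input, C/C₀ ≈ ½·erfc((x−vt)/(2√(Dt))).
vt = 0.135 × 112 = 15.12 m and 2√(Dt) = 2√(0.538 × 112) = 15.52 m.
Argument (x−vt)/(2√(Dt)) = (6.27 − 15.12)/15.52 = -0.5702; ½·erfc(-0.5702) = 0.7900.
C = 1.14 × 0.7900 = 0.901 mg/L.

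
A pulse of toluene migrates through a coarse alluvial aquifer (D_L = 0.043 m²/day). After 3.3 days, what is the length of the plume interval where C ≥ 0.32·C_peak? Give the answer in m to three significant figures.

The plume is Gaussian with σ = √(2Dt) = √(2 × 0.043 × 3.3) = 0.5327 m.
C/C_peak = exp(−Δx²/(2σ²)) = 0.32 ⇒ Δx = σ·√(−2 ln 0.32) = 0.5327 × 1.510 = 0.8044 m.
Width = 2Δx = 1.61 m.

1.61 m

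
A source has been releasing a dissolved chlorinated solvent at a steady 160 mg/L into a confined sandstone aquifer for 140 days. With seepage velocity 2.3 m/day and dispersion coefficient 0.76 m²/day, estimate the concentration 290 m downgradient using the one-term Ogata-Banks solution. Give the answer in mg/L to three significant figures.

158 mg/L

For a continuous step input, C/C₀ ≈ ½·erfc((x−vt)/(2√(Dt))).
vt = 2.3 × 140 = 322 m and 2√(Dt) = 2√(0.76 × 140) = 20.63 m.
Argument (x−vt)/(2√(Dt)) = (290 − 322)/20.63 = -1.551; ½·erfc(-1.551) = 0.9859.
C = 160 × 0.9859 = 158 mg/L.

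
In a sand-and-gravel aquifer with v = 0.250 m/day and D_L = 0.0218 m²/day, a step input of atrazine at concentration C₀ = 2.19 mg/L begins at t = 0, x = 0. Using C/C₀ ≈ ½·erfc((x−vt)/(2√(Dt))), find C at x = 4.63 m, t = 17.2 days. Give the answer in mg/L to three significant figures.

For a continuous step input, C/C₀ ≈ ½·erfc((x−vt)/(2√(Dt))).
vt = 0.250 × 17.2 = 4.3 m and 2√(Dt) = 2√(0.0218 × 17.2) = 1.225 m.
Argument (x−vt)/(2√(Dt)) = (4.63 − 4.3)/1.225 = 0.2694; ½·erfc(0.2694) = 0.3516.
C = 2.19 × 0.3516 = 0.770 mg/L.

0.770 mg/L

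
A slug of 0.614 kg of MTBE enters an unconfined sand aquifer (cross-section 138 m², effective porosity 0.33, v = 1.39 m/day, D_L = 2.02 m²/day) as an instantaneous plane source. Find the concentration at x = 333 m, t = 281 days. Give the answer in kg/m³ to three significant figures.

3.70e-05 kg/m³

For an instantaneous plane source, C(x,t) = M/(n_e·A·√(4πDt)) · exp(−(x−vt)²/(4Dt)), with n_e·A the pore (flow) area.
Plume center vt = 1.39 × 281 = 390.59 m, so the well at 333 m is 57.59 m upgradient of the peak.
√(4πDt) = 84.46 m, giving peak height M/(n_e·A·√(4πDt)) = 0.614/(0.33 × 138 × 84.46) = 0.0001596 kg/m³.
(x−vt)²/(4Dt) = (-57.59)²/(4 × 2.02 × 281) = 1.461; exp(−1.461) = 0.2320.
C = 0.0001596 × 0.2320 = 3.70e-05 kg/m³.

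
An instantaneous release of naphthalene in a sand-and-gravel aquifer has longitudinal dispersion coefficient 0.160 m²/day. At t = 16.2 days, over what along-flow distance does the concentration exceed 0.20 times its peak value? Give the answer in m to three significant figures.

8.17 m

The plume is Gaussian with σ = √(2Dt) = √(2 × 0.160 × 16.2) = 2.277 m.
C/C_peak = exp(−Δx²/(2σ²)) = 0.20 ⇒ Δx = σ·√(−2 ln 0.20) = 2.277 × 1.794 = 4.085 m.
Width = 2Δx = 8.17 m.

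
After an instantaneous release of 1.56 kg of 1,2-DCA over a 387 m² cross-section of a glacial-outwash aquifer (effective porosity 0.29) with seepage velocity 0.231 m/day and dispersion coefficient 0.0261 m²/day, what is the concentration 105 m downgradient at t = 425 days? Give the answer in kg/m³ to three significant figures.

0.000412 kg/m³

For an instantaneous plane source, C(x,t) = M/(n_e·A·√(4πDt)) · exp(−(x−vt)²/(4Dt)), with n_e·A the pore (flow) area.
Plume center vt = 0.231 × 425 = 98.175 m, so the well at 105 m is 6.825 m downgradient of the peak.
√(4πDt) = 11.81 m, giving peak height M/(n_e·A·√(4πDt)) = 1.56/(0.29 × 387 × 11.81) = 0.001177 kg/m³.
(x−vt)²/(4Dt) = (6.825)²/(4 × 0.0261 × 425) = 1.050; exp(−1.050) = 0.3499.
C = 0.001177 × 0.3499 = 0.000412 kg/m³.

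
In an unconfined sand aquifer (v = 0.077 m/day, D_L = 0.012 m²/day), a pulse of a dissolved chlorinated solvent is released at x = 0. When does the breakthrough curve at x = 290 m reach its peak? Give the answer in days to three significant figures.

For the 1D instantaneous-source solution, setting ∂C/∂t = 0 at fixed x gives v²t² + 2Dt − x² = 0, so t = (√(D² + v²x²) − D)/v².
√(D² + v²x²) = √(0.012² + 0.077² × 290²) = 22.33; v² = 0.005929.
t = (22.33 − 0.012)/0.005929 = 3760 days (vs. the pure-advection estimate x/v = 3770 d).

3760 days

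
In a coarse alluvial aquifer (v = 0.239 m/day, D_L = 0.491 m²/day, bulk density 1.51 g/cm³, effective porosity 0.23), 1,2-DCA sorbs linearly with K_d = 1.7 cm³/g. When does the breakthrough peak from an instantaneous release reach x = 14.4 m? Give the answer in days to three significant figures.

Retardation factor R = 1 + ρ_b·K_d/n = 1 + 1.51 × 1.7/0.23 = 12.16.
Sorption retards both mechanisms: v_R = v/R = 0.01965 m/day, D_R = D/R = 0.04038 m²/day.
Peak time from v_R²t² + 2D_R t − x² = 0: t = (√(D_R² + v_R²x²) − D_R)/v_R².
√(D_R² + v_R²x²) = √(0.04038² + 0.01965² × 14.4²) = 0.2858; v_R² = 0.0003861.
t = (0.2858 − 0.04038)/0.0003861 = 636 days.

636 days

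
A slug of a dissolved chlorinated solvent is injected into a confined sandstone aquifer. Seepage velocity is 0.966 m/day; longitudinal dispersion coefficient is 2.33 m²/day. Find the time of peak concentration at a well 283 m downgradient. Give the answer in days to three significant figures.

290 days

For the 1D instantaneous-source solution, setting ∂C/∂t = 0 at fixed x gives v²t² + 2Dt − x² = 0, so t = (√(D² + v²x²) − D)/v².
√(D² + v²x²) = √(2.33² + 0.966² × 283²) = 273.4; v² = 0.933156.
t = (273.4 − 2.33)/0.933156 = 290 days (vs. the pure-advection estimate x/v = 293 d).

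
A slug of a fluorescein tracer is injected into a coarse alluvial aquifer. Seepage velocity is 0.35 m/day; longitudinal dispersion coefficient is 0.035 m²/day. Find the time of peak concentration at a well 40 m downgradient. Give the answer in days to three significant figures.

114 days

For the 1D instantaneous-source solution, setting ∂C/∂t = 0 at fixed x gives v²t² + 2Dt − x² = 0, so t = (√(D² + v²x²) − D)/v².
√(D² + v²x²) = √(0.035² + 0.35² × 40²) = 14.00; v² = 0.1225.
t = (14.00 − 0.035)/0.1225 = 114 days (vs. the pure-advection estimate x/v = 114 d).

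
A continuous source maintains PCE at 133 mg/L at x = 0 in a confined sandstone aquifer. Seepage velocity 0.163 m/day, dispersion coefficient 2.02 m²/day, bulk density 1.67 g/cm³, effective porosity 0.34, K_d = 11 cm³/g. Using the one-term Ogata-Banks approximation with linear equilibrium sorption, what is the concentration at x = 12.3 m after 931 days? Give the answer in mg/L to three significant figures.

16.5 mg/L

Retardation factor R = 1 + ρ_b·K_d/n = 1 + 1.67 × 11/0.34 = 55.03.
Sorption retards both mechanisms: v_R = v/R = 0.002962 m/day, D_R = D/R = 0.03671 m²/day.
v_R·t = 0.002962 × 931 = 2.757622 m; 2√(D_R t) = 11.69 m; argument = (12.3 − 2.757622)/11.69 = 0.8163.
C = C₀ × ½·erfc(0.8163) = 133 × 0.1242 = 16.5 mg/L.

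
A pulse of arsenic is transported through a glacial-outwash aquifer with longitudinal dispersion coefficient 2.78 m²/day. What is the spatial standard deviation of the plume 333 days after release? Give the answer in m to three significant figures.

43.0 m

Dispersive spreading gives a Gaussian with σ² = 2Dt; advection only shifts the center.
σ = √(2 × 2.78 × 333) = 43.0 m.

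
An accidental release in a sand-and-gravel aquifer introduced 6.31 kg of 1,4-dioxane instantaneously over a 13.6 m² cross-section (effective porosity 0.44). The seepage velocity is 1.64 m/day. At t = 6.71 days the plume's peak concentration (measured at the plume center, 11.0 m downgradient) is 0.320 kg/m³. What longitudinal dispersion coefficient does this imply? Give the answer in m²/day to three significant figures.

At the plume center C_max = M/(n_e·A·√(4πDt)), so D = M²/(4πt·(n_e·A·C_max)²).
n_e·A·C_max = 0.44 × 13.6 × 0.320 = 1.915 kg/m.
D = 6.31²/(4π × 6.71 × 1.915²) = 0.129 m²/day.

0.129 m²/day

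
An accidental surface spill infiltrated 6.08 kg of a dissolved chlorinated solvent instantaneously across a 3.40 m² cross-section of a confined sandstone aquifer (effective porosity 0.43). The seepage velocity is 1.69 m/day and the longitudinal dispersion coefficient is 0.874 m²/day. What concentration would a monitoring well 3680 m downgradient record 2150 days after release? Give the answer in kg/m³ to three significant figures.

For an instantaneous plane source, C(x,t) = M/(n_e·A·√(4πDt)) · exp(−(x−vt)²/(4Dt)), with n_e·A the pore (flow) area.
Plume center vt = 1.69 × 2150 = 3633.5 m, so the well at 3680 m is 46.5 m downgradient of the peak.
√(4πDt) = 153.7 m, giving peak height M/(n_e·A·√(4πDt)) = 6.08/(0.43 × 3.40 × 153.7) = 0.02706 kg/m³.
(x−vt)²/(4Dt) = (46.5)²/(4 × 0.874 × 2150) = 0.2877; exp(−0.2877) = 0.7500.
C = 0.02706 × 0.7500 = 0.0203 kg/m³.

0.0203 kg/m³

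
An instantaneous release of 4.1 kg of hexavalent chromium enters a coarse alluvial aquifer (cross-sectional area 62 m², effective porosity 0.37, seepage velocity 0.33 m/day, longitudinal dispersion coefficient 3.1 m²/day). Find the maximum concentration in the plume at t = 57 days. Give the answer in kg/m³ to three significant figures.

The peak of an instantaneous 1D plume sits at x = vt; there the Gaussian factor is 1 and C_max = M/(n_e·A·√(4πDt)), where n_e·A is the pore area the mass is dissolved in.
√(4πDt) = √(4π × 3.1 × 57) = 47.12 m, so C_max = 4.1/(0.37 × 62 × 47.12) = 0.00379 kg/m³.

0.00379 kg/m³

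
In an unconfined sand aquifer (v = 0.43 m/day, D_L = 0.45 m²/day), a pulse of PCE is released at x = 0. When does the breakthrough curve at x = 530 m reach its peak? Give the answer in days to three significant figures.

1230 days

For the 1D instantaneous-source solution, setting ∂C/∂t = 0 at fixed x gives v²t² + 2Dt − x² = 0, so t = (√(D² + v²x²) − D)/v².
√(D² + v²x²) = √(0.45² + 0.43² × 530²) = 227.9; v² = 0.1849.
t = (227.9 − 0.45)/0.1849 = 1230 days (vs. the pure-advection estimate x/v = 1230 d).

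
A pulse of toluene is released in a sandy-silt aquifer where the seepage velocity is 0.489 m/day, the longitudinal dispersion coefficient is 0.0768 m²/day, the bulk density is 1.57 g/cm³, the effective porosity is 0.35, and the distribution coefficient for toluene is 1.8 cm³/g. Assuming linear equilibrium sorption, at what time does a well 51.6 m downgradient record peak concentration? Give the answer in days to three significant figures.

955 days

Retardation factor R = 1 + ρ_b·K_d/n = 1 + 1.57 × 1.8/0.35 = 9.074.
Sorption retards both mechanisms: v_R = v/R = 0.05389 m/day, D_R = D/R = 0.008464 m²/day.
Peak time from v_R²t² + 2D_R t − x² = 0: t = (√(D_R² + v_R²x²) − D_R)/v_R².
√(D_R² + v_R²x²) = √(0.008464² + 0.05389² × 51.6²) = 2.781; v_R² = 0.002904.
t = (2.781 − 0.008464)/0.002904 = 955 days.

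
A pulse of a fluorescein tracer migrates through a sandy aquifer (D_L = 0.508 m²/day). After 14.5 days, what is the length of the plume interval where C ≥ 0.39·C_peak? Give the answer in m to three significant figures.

10.5 m

The plume is Gaussian with σ = √(2Dt) = √(2 × 0.508 × 14.5) = 3.838 m.
C/C_peak = exp(−Δx²/(2σ²)) = 0.39 ⇒ Δx = σ·√(−2 ln 0.39) = 3.838 × 1.372 = 5.266 m.
Width = 2Δx = 10.5 m.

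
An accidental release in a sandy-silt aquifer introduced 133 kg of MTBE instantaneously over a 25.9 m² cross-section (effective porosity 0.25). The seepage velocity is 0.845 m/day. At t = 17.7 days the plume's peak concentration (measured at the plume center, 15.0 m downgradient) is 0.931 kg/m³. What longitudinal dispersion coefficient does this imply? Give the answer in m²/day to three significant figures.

2.19 m²/day

At the plume center C_max = M/(n_e·A·√(4πDt)), so D = M²/(4πt·(n_e·A·C_max)²).
n_e·A·C_max = 0.25 × 25.9 × 0.931 = 6.028 kg/m.
D = 133²/(4π × 17.7 × 6.028²) = 2.19 m²/day.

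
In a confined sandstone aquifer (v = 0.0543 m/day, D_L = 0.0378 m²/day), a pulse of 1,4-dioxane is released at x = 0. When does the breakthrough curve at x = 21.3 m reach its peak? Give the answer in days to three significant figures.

380 days

For the 1D instantaneous-source solution, setting ∂C/∂t = 0 at fixed x gives v²t² + 2Dt − x² = 0, so t = (√(D² + v²x²) − D)/v².
√(D² + v²x²) = √(0.0378² + 0.0543² × 21.3²) = 1.157; v² = 0.00294849.
t = (1.157 − 0.0378)/0.00294849 = 380 days (vs. the pure-advection estimate x/v = 392 d).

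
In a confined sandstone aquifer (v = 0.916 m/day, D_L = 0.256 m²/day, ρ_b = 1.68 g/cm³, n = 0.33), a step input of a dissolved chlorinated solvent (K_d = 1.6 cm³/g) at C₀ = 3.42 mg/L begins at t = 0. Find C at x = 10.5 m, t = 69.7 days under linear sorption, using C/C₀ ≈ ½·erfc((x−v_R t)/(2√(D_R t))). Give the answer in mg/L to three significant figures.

0.128 mg/L

Retardation factor R = 1 + ρ_b·K_d/n = 1 + 1.68 × 1.6/0.33 = 9.145.
Sorption retards both mechanisms: v_R = v/R = 0.1002 m/day, D_R = D/R = 0.02799 m²/day.
v_R·t = 0.1002 × 69.7 = 6.98394 m; 2√(D_R t) = 2.793 m; argument = (10.5 − 6.98394)/2.793 = 1.259.
C = C₀ × ½·erfc(1.259) = 3.42 × 0.03750 = 0.128 mg/L.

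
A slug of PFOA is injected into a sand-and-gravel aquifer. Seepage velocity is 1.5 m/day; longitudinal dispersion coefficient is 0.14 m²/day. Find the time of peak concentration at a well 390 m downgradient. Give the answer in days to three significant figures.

260 days

For the 1D instantaneous-source solution, setting ∂C/∂t = 0 at fixed x gives v²t² + 2Dt − x² = 0, so t = (√(D² + v²x²) − D)/v².
√(D² + v²x²) = √(0.14² + 1.5² × 390²) = 585.0; v² = 2.25.
t = (585.0 − 0.14)/2.25 = 260 days (vs. the pure-advection estimate x/v = 260 d).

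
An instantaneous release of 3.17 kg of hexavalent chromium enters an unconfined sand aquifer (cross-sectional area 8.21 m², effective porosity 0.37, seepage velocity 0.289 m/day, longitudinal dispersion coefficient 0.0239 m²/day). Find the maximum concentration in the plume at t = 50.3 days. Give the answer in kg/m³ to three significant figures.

The peak of an instantaneous 1D plume sits at x = vt; there the Gaussian factor is 1 and C_max = M/(n_e·A·√(4πDt)), where n_e·A is the pore area the mass is dissolved in.
√(4πDt) = √(4π × 0.0239 × 50.3) = 3.887 m, so C_max = 3.17/(0.37 × 8.21 × 3.887) = 0.268 kg/m³.

0.268 kg/m³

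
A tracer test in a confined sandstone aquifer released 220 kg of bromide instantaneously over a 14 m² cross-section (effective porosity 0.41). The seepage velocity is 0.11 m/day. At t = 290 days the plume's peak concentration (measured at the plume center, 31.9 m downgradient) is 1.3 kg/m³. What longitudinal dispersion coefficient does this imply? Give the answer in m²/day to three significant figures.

At the plume center C_max = M/(n_e·A·√(4πDt)), so D = M²/(4πt·(n_e·A·C_max)²).
n_e·A·C_max = 0.41 × 14 × 1.3 = 7.462 kg/m.
D = 220²/(4π × 290 × 7.462²) = 0.239 m²/day.

0.239 m²/day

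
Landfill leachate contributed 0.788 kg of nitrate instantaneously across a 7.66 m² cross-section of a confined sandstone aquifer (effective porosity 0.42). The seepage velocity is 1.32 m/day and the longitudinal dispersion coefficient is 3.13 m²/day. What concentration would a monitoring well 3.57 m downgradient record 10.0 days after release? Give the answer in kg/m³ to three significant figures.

0.00589 kg/m³

For an instantaneous plane source, C(x,t) = M/(n_e·A·√(4πDt)) · exp(−(x−vt)²/(4Dt)), with n_e·A the pore (flow) area.
Plume center vt = 1.32 × 10.0 = 13.2 m, so the well at 3.57 m is 9.63 m upgradient of the peak.
√(4πDt) = 19.83 m, giving peak height M/(n_e·A·√(4πDt)) = 0.788/(0.42 × 7.66 × 19.83) = 0.01235 kg/m³.
(x−vt)²/(4Dt) = (-9.63)²/(4 × 3.13 × 10.0) = 0.7407; exp(−0.7407) = 0.4768.
C = 0.01235 × 0.4768 = 0.00589 kg/m³.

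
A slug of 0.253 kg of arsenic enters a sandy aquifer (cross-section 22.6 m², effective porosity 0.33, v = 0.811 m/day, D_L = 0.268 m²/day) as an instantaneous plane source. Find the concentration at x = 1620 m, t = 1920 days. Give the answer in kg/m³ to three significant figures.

For an instantaneous plane source, C(x,t) = M/(n_e·A·√(4πDt)) · exp(−(x−vt)²/(4Dt)), with n_e·A the pore (flow) area.
Plume center vt = 0.811 × 1920 = 1557.12 m, so the well at 1620 m is 62.88 m downgradient of the peak.
√(4πDt) = 80.41 m, giving peak height M/(n_e·A·√(4πDt)) = 0.253/(0.33 × 22.6 × 80.41) = 0.0004219 kg/m³.
(x−vt)²/(4Dt) = (62.88)²/(4 × 0.268 × 1920) = 1.921; exp(−1.921) = 0.1465.
C = 0.0004219 × 0.1465 = 6.18e-05 kg/m³.

6.18e-05 kg/m³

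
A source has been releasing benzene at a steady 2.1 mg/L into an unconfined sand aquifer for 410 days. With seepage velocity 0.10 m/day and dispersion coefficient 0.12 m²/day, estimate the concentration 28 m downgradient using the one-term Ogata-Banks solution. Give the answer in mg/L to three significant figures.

1.90 mg/L

For a continuous step input, C/C₀ ≈ ½·erfc((x−vt)/(2√(Dt))).
vt = 0.10 × 410 = 41 m and 2√(Dt) = 2√(0.12 × 410) = 14.03 m.
Argument (x−vt)/(2√(Dt)) = (28 − 41)/14.03 = -0.9266; ½·erfc(-0.9266) = 0.9050.
C = 2.1 × 0.9050 = 1.90 mg/L.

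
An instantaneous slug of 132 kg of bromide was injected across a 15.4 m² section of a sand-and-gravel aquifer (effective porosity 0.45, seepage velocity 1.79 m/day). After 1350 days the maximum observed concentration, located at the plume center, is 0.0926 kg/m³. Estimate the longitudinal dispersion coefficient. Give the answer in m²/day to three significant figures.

2.49 m²/day

At the plume center C_max = M/(n_e·A·√(4πDt)), so D = M²/(4πt·(n_e·A·C_max)²).
n_e·A·C_max = 0.45 × 15.4 × 0.0926 = 0.6417 kg/m.
D = 132²/(4π × 1350 × 0.6417²) = 2.49 m²/day.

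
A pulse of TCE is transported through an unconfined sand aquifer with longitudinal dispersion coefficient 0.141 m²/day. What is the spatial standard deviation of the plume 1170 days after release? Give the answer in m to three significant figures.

18.2 m

Dispersive spreading gives a Gaussian with σ² = 2Dt; advection only shifts the center.
σ = √(2 × 0.141 × 1170) = 18.2 m.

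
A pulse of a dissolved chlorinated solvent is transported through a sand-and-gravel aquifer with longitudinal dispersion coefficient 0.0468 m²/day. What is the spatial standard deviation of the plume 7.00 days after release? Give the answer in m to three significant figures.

Dispersive spreading gives a Gaussian with σ² = 2Dt; advection only shifts the center.
σ = √(2 × 0.0468 × 7.00) = 0.809 m.

0.809 m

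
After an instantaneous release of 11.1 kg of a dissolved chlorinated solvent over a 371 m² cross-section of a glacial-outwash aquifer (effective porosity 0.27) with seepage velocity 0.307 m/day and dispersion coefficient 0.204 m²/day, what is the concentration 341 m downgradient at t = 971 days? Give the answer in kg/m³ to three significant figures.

0.000218 kg/m³

For an instantaneous plane source, C(x,t) = M/(n_e·A·√(4πDt)) · exp(−(x−vt)²/(4Dt)), with n_e·A the pore (flow) area.
Plume center vt = 0.307 × 971 = 298.097 m, so the well at 341 m is 42.903 m downgradient of the peak.
√(4πDt) = 49.89 m, giving peak height M/(n_e·A·√(4πDt)) = 11.1/(0.27 × 371 × 49.89) = 0.002221 kg/m³.
(x−vt)²/(4Dt) = (42.903)²/(4 × 0.204 × 971) = 2.323; exp(−2.323) = 0.09798.
C = 0.002221 × 0.09798 = 0.000218 kg/m³.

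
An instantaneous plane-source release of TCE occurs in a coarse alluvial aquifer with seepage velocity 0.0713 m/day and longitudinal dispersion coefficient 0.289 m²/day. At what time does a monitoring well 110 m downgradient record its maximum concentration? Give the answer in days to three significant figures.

1490 days

For the 1D instantaneous-source solution, setting ∂C/∂t = 0 at fixed x gives v²t² + 2Dt − x² = 0, so t = (√(D² + v²x²) − D)/v².
√(D² + v²x²) = √(0.289² + 0.0713² × 110²) = 7.848; v² = 0.00508369.
t = (7.848 − 0.289)/0.00508369 = 1490 days (vs. the pure-advection estimate x/v = 1540 d).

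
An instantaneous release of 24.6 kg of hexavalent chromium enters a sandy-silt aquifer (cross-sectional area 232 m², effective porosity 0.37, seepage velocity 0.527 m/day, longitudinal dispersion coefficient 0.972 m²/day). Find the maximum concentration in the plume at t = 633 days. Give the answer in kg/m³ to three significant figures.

0.00326 kg/m³

The peak of an instantaneous 1D plume sits at x = vt; there the Gaussian factor is 1 and C_max = M/(n_e·A·√(4πDt)), where n_e·A is the pore area the mass is dissolved in.
√(4πDt) = √(4π × 0.972 × 633) = 87.93 m, so C_max = 24.6/(0.37 × 232 × 87.93) = 0.00326 kg/m³.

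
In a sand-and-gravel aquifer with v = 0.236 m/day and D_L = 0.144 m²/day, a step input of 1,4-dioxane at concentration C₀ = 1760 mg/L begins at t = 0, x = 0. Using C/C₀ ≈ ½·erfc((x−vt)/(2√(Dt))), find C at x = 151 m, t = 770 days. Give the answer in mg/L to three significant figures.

1730 mg/L

For a continuous step input, C/C₀ ≈ ½·erfc((x−vt)/(2√(Dt))).
vt = 0.236 × 770 = 181.72 m and 2√(Dt) = 2√(0.144 × 770) = 21.06 m.
Argument (x−vt)/(2√(Dt)) = (151 − 181.72)/21.06 = -1.459; ½·erfc(-1.459) = 0.9805.
C = 1760 × 0.9805 = 1730 mg/L.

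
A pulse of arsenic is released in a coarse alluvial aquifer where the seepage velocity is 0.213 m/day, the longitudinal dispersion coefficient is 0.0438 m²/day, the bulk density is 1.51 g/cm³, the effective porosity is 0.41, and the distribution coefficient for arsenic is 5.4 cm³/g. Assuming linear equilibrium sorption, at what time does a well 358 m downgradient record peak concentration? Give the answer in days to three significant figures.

35100 days

Retardation factor R = 1 + ρ_b·K_d/n = 1 + 1.51 × 5.4/0.41 = 20.89.
Sorption retards both mechanisms: v_R = v/R = 0.01020 m/day, D_R = D/R = 0.002097 m²/day.
Peak time from v_R²t² + 2D_R t − x² = 0: t = (√(D_R² + v_R²x²) − D_R)/v_R².
√(D_R² + v_R²x²) = √(0.002097² + 0.01020² × 358²) = 3.652; v_R² = 0.0001040.
t = (3.652 − 0.002097)/0.0001040 = 35100 days.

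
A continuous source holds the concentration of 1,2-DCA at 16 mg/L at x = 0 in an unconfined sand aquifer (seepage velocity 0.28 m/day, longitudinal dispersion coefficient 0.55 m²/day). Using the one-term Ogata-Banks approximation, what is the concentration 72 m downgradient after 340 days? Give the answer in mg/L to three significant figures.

For a continuous step input, C/C₀ ≈ ½·erfc((x−vt)/(2√(Dt))).
vt = 0.28 × 340 = 95.2 m and 2√(Dt) = 2√(0.55 × 340) = 27.35 m.
Argument (x−vt)/(2√(Dt)) = (72 − 95.2)/27.35 = -0.8483; ½·erfc(-0.8483) = 0.8849.
C = 16 × 0.8849 = 14.2 mg/L.

14.2 mg/L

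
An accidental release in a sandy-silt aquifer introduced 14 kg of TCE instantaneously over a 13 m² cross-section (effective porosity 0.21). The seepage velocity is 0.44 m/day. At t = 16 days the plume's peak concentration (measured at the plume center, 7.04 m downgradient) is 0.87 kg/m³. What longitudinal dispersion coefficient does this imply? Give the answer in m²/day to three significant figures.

0.173 m²/day

At the plume center C_max = M/(n_e·A·√(4πDt)), so D = M²/(4πt·(n_e·A·C_max)²).
n_e·A·C_max = 0.21 × 13 × 0.87 = 2.375 kg/m.
D = 14²/(4π × 16 × 2.375²) = 0.173 m²/day.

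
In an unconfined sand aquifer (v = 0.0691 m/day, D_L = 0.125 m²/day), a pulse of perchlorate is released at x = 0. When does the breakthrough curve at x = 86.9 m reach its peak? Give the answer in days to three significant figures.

1230 days

For the 1D instantaneous-source solution, setting ∂C/∂t = 0 at fixed x gives v²t² + 2Dt − x² = 0, so t = (√(D² + v²x²) − D)/v².
√(D² + v²x²) = √(0.125² + 0.0691² × 86.9²) = 6.006; v² = 0.00477481.
t = (6.006 − 0.125)/0.00477481 = 1230 days (vs. the pure-advection estimate x/v = 1260 d).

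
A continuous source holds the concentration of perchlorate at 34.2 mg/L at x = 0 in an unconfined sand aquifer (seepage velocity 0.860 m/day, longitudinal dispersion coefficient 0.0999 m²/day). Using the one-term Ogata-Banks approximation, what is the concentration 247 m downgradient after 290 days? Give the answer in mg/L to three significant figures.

For a continuous step input, C/C₀ ≈ ½·erfc((x−vt)/(2√(Dt))).
vt = 0.860 × 290 = 249.4 m and 2√(Dt) = 2√(0.0999 × 290) = 10.76 m.
Argument (x−vt)/(2√(Dt)) = (247 − 249.4)/10.76 = -0.2230; ½·erfc(-0.2230) = 0.6238.
C = 34.2 × 0.6238 = 21.3 mg/L.

21.3 mg/L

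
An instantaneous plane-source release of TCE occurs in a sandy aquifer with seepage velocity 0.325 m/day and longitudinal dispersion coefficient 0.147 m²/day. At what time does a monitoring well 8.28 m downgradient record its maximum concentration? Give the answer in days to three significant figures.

For the 1D instantaneous-source solution, setting ∂C/∂t = 0 at fixed x gives v²t² + 2Dt − x² = 0, so t = (√(D² + v²x²) − D)/v².
√(D² + v²x²) = √(0.147² + 0.325² × 8.28²) = 2.695; v² = 0.105625.
t = (2.695 − 0.147)/0.105625 = 24.1 days (vs. the pure-advection estimate x/v = 25.5 d).

24.1 days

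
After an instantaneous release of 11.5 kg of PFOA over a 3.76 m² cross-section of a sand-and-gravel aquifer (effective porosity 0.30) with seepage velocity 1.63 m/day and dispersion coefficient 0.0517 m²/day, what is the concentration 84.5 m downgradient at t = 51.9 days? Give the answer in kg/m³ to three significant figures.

For an instantaneous plane source, C(x,t) = M/(n_e·A·√(4πDt)) · exp(−(x−vt)²/(4Dt)), with n_e·A the pore (flow) area.
Plume center vt = 1.63 × 51.9 = 84.597 m, so the well at 84.5 m is 0.097 m upgradient of the peak.
√(4πDt) = 5.807 m, giving peak height M/(n_e·A·√(4πDt)) = 11.5/(0.30 × 3.76 × 5.807) = 1.756 kg/m³.
(x−vt)²/(4Dt) = (-0.097)²/(4 × 0.0517 × 51.9) = 0.0008766; exp(−0.0008766) = 0.9991.
C = 1.756 × 0.9991 = 1.75 kg/m³.

1.75 kg/m³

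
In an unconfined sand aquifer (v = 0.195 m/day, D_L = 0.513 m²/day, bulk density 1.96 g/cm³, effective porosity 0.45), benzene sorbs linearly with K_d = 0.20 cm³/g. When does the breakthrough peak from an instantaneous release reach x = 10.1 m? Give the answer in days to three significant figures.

Retardation factor R = 1 + ρ_b·K_d/n = 1 + 1.96 × 0.20/0.45 = 1.871.
Sorption retards both mechanisms: v_R = v/R = 0.1042 m/day, D_R = D/R = 0.2742 m²/day.
Peak time from v_R²t² + 2D_R t − x² = 0: t = (√(D_R² + v_R²x²) − D_R)/v_R².
√(D_R² + v_R²x²) = √(0.2742² + 0.1042² × 10.1²) = 1.088; v_R² = 0.01086.
t = (1.088 − 0.2742)/0.01086 = 74.9 days.

74.9 days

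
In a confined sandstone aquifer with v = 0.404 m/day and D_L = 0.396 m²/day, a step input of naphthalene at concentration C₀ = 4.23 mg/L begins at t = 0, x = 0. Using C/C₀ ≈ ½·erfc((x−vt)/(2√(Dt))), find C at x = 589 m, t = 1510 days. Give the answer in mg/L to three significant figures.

For a continuous step input, C/C₀ ≈ ½·erfc((x−vt)/(2√(Dt))).
vt = 0.404 × 1510 = 610.04 m and 2√(Dt) = 2√(0.396 × 1510) = 48.91 m.
Argument (x−vt)/(2√(Dt)) = (589 − 610.04)/48.91 = -0.4302; ½·erfc(-0.4302) = 0.7285.
C = 4.23 × 0.7285 = 3.08 mg/L.

3.08 mg/L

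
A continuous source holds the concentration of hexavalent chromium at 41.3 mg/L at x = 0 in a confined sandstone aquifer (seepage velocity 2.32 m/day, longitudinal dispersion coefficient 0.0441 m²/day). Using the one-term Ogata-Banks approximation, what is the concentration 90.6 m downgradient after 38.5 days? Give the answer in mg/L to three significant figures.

10.1 mg/L

For a continuous step input, C/C₀ ≈ ½·erfc((x−vt)/(2√(Dt))).
vt = 2.32 × 38.5 = 89.32 m and 2√(Dt) = 2√(0.0441 × 38.5) = 2.606 m.
Argument (x−vt)/(2√(Dt)) = (90.6 − 89.32)/2.606 = 0.4912; ½·erfc(0.4912) = 0.2436.
C = 41.3 × 0.2436 = 10.1 mg/L.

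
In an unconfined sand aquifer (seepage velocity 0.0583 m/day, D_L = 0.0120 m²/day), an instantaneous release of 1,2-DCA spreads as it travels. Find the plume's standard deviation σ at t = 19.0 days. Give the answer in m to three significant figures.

Dispersive spreading gives a Gaussian with σ² = 2Dt; advection only shifts the center.
σ = √(2 × 0.0120 × 19.0) = 0.675 m.

0.675 m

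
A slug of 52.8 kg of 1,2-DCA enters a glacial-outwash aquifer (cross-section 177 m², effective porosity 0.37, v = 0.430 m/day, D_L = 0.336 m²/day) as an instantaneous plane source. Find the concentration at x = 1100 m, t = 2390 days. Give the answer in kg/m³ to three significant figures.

0.00158 kg/m³

For an instantaneous plane source, C(x,t) = M/(n_e·A·√(4πDt)) · exp(−(x−vt)²/(4Dt)), with n_e·A the pore (flow) area.
Plume center vt = 0.430 × 2390 = 1027.7 m, so the well at 1100 m is 72.3 m downgradient of the peak.
√(4πDt) = 100.5 m, giving peak height M/(n_e·A·√(4πDt)) = 52.8/(0.37 × 177 × 100.5) = 0.008022 kg/m³.
(x−vt)²/(4Dt) = (72.3)²/(4 × 0.336 × 2390) = 1.627; exp(−1.627) = 0.1965.
C = 0.008022 × 0.1965 = 0.00158 kg/m³.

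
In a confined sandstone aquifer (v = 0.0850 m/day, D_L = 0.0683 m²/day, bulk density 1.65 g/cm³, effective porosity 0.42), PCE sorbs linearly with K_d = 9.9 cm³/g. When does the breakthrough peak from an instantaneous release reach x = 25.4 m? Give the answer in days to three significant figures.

Retardation factor R = 1 + ρ_b·K_d/n = 1 + 1.65 × 9.9/0.42 = 39.89.
Sorption retards both mechanisms: v_R = v/R = 0.002131 m/day, D_R = D/R = 0.001712 m²/day.
Peak time from v_R²t² + 2D_R t − x² = 0: t = (√(D_R² + v_R²x²) − D_R)/v_R².
√(D_R² + v_R²x²) = √(0.001712² + 0.002131² × 25.4²) = 0.05415; v_R² = 4.541e-06.
t = (0.05415 − 0.001712)/4.541e-06 = 11500 days.

11500 days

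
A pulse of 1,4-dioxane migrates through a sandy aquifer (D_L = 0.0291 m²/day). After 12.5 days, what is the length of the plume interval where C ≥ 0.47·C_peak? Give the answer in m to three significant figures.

2.10 m

The plume is Gaussian with σ = √(2Dt) = √(2 × 0.0291 × 12.5) = 0.8529 m.
C/C_peak = exp(−Δx²/(2σ²)) = 0.47 ⇒ Δx = σ·√(−2 ln 0.47) = 0.8529 × 1.229 = 1.048 m.
Width = 2Δx = 2.10 m.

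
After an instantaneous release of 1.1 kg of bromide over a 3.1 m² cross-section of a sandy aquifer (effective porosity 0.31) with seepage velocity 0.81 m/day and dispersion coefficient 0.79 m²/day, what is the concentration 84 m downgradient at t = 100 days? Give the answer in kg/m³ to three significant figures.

For an instantaneous plane source, C(x,t) = M/(n_e·A·√(4πDt)) · exp(−(x−vt)²/(4Dt)), with n_e·A the pore (flow) area.
Plume center vt = 0.81 × 100 = 81 m, so the well at 84 m is 3 m downgradient of the peak.
√(4πDt) = 31.51 m, giving peak height M/(n_e·A·√(4πDt)) = 1.1/(0.31 × 3.1 × 31.51) = 0.03633 kg/m³.
(x−vt)²/(4Dt) = (3)²/(4 × 0.79 × 100) = 0.02848; exp(−0.02848) = 0.9719.
C = 0.03633 × 0.9719 = 0.0353 kg/m³.

0.0353 kg/m³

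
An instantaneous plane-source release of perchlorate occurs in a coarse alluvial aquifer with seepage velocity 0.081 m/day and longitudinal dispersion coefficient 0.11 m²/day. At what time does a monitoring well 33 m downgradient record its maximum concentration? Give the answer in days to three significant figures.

391 days

For the 1D instantaneous-source solution, setting ∂C/∂t = 0 at fixed x gives v²t² + 2Dt − x² = 0, so t = (√(D² + v²x²) − D)/v².
√(D² + v²x²) = √(0.11² + 0.081² × 33²) = 2.675; v² = 0.006561.
t = (2.675 − 0.11)/0.006561 = 391 days (vs. the pure-advection estimate x/v = 407 d).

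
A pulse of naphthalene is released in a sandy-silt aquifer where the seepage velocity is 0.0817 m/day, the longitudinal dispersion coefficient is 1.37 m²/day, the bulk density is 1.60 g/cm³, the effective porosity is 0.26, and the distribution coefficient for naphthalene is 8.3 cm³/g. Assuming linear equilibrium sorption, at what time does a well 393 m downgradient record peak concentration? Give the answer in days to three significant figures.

240000 days

Retardation factor R = 1 + ρ_b·K_d/n = 1 + 1.60 × 8.3/0.26 = 52.08.
Sorption retards both mechanisms: v_R = v/R = 0.001569 m/day, D_R = D/R = 0.02631 m²/day.
Peak time from v_R²t² + 2D_R t − x² = 0: t = (√(D_R² + v_R²x²) − D_R)/v_R².
√(D_R² + v_R²x²) = √(0.02631² + 0.001569² × 393²) = 0.6172; v_R² = 2.462e-06.
t = (0.6172 − 0.02631)/2.462e-06 = 240000 days.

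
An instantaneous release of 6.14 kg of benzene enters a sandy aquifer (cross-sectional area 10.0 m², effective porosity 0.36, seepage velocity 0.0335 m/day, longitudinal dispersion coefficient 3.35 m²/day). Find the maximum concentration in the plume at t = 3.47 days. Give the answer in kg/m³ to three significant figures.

0.141 kg/m³

The peak of an instantaneous 1D plume sits at x = vt; there the Gaussian factor is 1 and C_max = M/(n_e·A·√(4πDt)), where n_e·A is the pore area the mass is dissolved in.
√(4πDt) = √(4π × 3.35 × 3.47) = 12.09 m, so C_max = 6.14/(0.36 × 10.0 × 12.09) = 0.141 kg/m³.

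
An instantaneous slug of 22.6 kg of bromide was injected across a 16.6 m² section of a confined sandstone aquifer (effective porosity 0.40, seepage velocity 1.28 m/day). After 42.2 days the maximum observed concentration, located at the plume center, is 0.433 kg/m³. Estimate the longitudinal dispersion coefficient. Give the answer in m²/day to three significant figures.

0.117 m²/day

At the plume center C_max = M/(n_e·A·√(4πDt)), so D = M²/(4πt·(n_e·A·C_max)²).
n_e·A·C_max = 0.40 × 16.6 × 0.433 = 2.875 kg/m.
D = 22.6²/(4π × 42.2 × 2.875²) = 0.117 m²/day.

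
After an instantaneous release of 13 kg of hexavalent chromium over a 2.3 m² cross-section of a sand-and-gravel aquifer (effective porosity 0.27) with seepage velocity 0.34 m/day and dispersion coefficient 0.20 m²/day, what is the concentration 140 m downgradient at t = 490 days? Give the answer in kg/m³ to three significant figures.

For an instantaneous plane source, C(x,t) = M/(n_e·A·√(4πDt)) · exp(−(x−vt)²/(4Dt)), with n_e·A the pore (flow) area.
Plume center vt = 0.34 × 490 = 166.6 m, so the well at 140 m is 26.6 m upgradient of the peak.
√(4πDt) = 35.09 m, giving peak height M/(n_e·A·√(4πDt)) = 13/(0.27 × 2.3 × 35.09) = 0.5966 kg/m³.
(x−vt)²/(4Dt) = (-26.6)²/(4 × 0.20 × 490) = 1.805; exp(−1.805) = 0.1645.
C = 0.5966 × 0.1645 = 0.0981 kg/m³.

0.0981 kg/m³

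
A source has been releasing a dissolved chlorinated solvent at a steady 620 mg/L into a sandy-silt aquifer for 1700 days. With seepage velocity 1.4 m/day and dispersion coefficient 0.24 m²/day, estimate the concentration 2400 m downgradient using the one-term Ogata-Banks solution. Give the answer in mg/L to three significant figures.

For a continuous step input, C/C₀ ≈ ½·erfc((x−vt)/(2√(Dt))).
vt = 1.4 × 1700 = 2380 m and 2√(Dt) = 2√(0.24 × 1700) = 40.40 m.
Argument (x−vt)/(2√(Dt)) = (2400 − 2380)/40.40 = 0.4950; ½·erfc(0.4950) = 0.2420.
C = 620 × 0.2420 = 150 mg/L.

150 mg/L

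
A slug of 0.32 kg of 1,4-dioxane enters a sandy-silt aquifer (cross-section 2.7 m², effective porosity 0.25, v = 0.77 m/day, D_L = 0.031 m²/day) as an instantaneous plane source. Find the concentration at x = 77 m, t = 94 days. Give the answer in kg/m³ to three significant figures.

0.0126 kg/m³

For an instantaneous plane source, C(x,t) = M/(n_e·A·√(4πDt)) · exp(−(x−vt)²/(4Dt)), with n_e·A the pore (flow) area.
Plume center vt = 0.77 × 94 = 72.38 m, so the well at 77 m is 4.62 m downgradient of the peak.
√(4πDt) = 6.051 m, giving peak height M/(n_e·A·√(4πDt)) = 0.32/(0.25 × 2.7 × 6.051) = 0.07835 kg/m³.
(x−vt)²/(4Dt) = (4.62)²/(4 × 0.031 × 94) = 1.831; exp(−1.831) = 0.1603.
C = 0.07835 × 0.1603 = 0.0126 kg/m³.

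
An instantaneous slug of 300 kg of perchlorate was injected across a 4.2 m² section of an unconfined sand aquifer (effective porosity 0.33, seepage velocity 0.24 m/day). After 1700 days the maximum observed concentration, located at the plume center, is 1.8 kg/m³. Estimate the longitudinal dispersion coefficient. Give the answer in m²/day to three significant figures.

0.677 m²/day

At the plume center C_max = M/(n_e·A·√(4πDt)), so D = M²/(4πt·(n_e·A·C_max)²).
n_e·A·C_max = 0.33 × 4.2 × 1.8 = 2.495 kg/m.
D = 300²/(4π × 1700 × 2.495²) = 0.677 m²/day.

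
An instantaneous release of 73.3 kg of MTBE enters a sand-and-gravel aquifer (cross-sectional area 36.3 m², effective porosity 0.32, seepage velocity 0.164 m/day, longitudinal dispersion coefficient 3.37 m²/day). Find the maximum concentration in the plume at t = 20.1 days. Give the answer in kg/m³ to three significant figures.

0.216 kg/m³

The peak of an instantaneous 1D plume sits at x = vt; there the Gaussian factor is 1 and C_max = M/(n_e·A·√(4πDt)), where n_e·A is the pore area the mass is dissolved in.
√(4πDt) = √(4π × 3.37 × 20.1) = 29.18 m, so C_max = 73.3/(0.32 × 36.3 × 29.18) = 0.216 kg/m³.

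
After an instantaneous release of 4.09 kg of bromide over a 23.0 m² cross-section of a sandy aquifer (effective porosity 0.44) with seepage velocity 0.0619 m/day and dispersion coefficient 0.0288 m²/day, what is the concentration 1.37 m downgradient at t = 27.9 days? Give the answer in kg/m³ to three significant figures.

For an instantaneous plane source, C(x,t) = M/(n_e·A·√(4πDt)) · exp(−(x−vt)²/(4Dt)), with n_e·A the pore (flow) area.
Plume center vt = 0.0619 × 27.9 = 1.72701 m, so the well at 1.37 m is 0.35701 m upgradient of the peak.
√(4πDt) = 3.178 m, giving peak height M/(n_e·A·√(4πDt)) = 4.09/(0.44 × 23.0 × 3.178) = 0.1272 kg/m³.
(x−vt)²/(4Dt) = (-0.35701)²/(4 × 0.0288 × 27.9) = 0.03966; exp(−0.03966) = 0.9611.
C = 0.1272 × 0.9611 = 0.122 kg/m³.

0.122 kg/m³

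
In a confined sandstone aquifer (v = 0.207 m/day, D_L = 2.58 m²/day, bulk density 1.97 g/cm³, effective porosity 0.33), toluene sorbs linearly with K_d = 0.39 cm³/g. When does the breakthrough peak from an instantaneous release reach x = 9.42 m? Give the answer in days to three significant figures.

50.8 days

Retardation factor R = 1 + ρ_b·K_d/n = 1 + 1.97 × 0.39/0.33 = 3.328.
Sorption retards both mechanisms: v_R = v/R = 0.06220 m/day, D_R = D/R = 0.7752 m²/day.
Peak time from v_R²t² + 2D_R t − x² = 0: t = (√(D_R² + v_R²x²) − D_R)/v_R².
√(D_R² + v_R²x²) = √(0.7752² + 0.06220² × 9.42²) = 0.9717; v_R² = 0.003869.
t = (0.9717 − 0.7752)/0.003869 = 50.8 days.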